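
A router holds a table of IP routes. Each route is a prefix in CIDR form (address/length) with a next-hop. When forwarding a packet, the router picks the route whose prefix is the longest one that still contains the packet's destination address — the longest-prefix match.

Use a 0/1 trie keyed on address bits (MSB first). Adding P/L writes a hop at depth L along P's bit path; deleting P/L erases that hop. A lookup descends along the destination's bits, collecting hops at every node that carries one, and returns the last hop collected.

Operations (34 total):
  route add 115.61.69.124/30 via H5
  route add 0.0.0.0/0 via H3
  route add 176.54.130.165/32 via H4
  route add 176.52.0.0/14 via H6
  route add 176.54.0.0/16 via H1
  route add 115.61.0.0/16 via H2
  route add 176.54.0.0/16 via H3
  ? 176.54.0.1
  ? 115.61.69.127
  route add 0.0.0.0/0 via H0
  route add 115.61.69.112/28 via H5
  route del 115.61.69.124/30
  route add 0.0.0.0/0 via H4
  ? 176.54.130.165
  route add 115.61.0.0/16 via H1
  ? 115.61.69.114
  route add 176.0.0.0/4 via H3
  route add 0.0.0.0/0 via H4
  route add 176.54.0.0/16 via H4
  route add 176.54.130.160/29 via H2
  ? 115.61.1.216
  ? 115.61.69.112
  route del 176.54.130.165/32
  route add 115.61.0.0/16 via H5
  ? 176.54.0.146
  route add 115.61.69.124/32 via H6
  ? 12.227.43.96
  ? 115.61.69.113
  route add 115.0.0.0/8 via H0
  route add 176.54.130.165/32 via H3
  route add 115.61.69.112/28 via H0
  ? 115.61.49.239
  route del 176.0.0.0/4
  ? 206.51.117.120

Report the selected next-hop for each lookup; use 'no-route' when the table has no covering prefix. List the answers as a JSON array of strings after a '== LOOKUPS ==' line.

Process each operation:
  + 115.61.69.124/30 (H5) depth=30
  + 0.0.0.0/0 (H3) depth=0
  + 176.54.130.165/32 (H4) depth=32
  + 176.52.0.0/14 (H6) depth=14
  + 176.54.0.0/16 (H1) depth=16
  + 115.61.0.0/16 (H2) depth=16
  + 176.54.0.0/16 (H3) depth=16
  lookup 176.54.0.1: bits 1011000000110110 walk d0:H3→d1:-→d2:-→d3:-→d4:-→d5:-→d6:-→d7:-→d8:-→d9:-→d10:-→d11:-→d12:-→d13:-→d14:H6→d15:-→d16:H3 -> H3
  lookup 115.61.69.127: bits 011100110011110101000101011111 walk d0:H3→d1:-→d2:-→d3:-→d4:-→d5:-→d6:-→d7:-→d8:-→d9:-→d10:-→d11:-→d12:-→d13:-→d14:-→d15:-→d16:H2→d17:-→d18:-→d19:-→d20:-→d21:-→d22:-→d23:-→d24:-→d25:-→d26:-→d27:-→d28:-→d29:-→d30:H5 -> H5
  + 0.0.0.0/0 (H0) depth=0
  + 115.61.69.112/28 (H5) depth=28
  del 115.61.69.124/30 (clear depth 30)
  + 0.0.0.0/0 (H4) depth=0
  lookup 176.54.130.165: bits 10110000001101101000001010100101 walk d0:H4→d1:-→d2:-→d3:-→d4:-→d5:-→d6:-→d7:-→d8:-→d9:-→d10:-→d11:-→d12:-→d13:-→d14:H6→d15:-→d16:H3→d17:-→d18:-→d19:-→d20:-→d21:-→d22:-→d23:-→d24:-→d25:-→d26:-→d27:-→d28:-→d29:-→d30:-→d31:-→d32:H4 -> H4
  + 115.61.0.0/16 (H1) depth=16
  lookup 115.61.69.114: bits 0111001100111101010001010111 walk d0:H4→d1:-→d2:-→d3:-→d4:-→d5:-→d6:-→d7:-→d8:-→d9:-→d10:-→d11:-→d12:-→d13:-→d14:-→d15:-→d16:H1→d17:-→d18:-→d19:-→d20:-→d21:-→d22:-→d23:-→d24:-→d25:-→d26:-→d27:-→d28:H5 -> H5
  + 176.0.0.0/4 (H3) depth=4
  + 0.0.0.0/0 (H4) depth=0
  + 176.54.0.0/16 (H4) depth=16
  + 176.54.130.160/29 (H2) depth=29
  lookup 115.61.1.216: bits 01110011001111010 walk d0:H4→d1:-→d2:-→d3:-→d4:-→d5:-→d6:-→d7:-→d8:-→d9:-→d10:-→d11:-→d12:-→d13:-→d14:-→d15:-→d16:H1→d17:- -> H1
  lookup 115.61.69.112: bits 0111001100111101010001010111 walk d0:H4→d1:-→d2:-→d3:-→d4:-→d5:-→d6:-→d7:-→d8:-→d9:-→d10:-→d11:-→d12:-→d13:-→d14:-→d15:-→d16:H1→d17:-→d18:-→d19:-→d20:-→d21:-→d22:-→d23:-→d24:-→d25:-→d26:-→d27:-→d28:H5 -> H5
  del 176.54.130.165/32 (clear depth 32)
  + 115.61.0.0/16 (H5) depth=16
  lookup 176.54.0.146: bits 1011000000110110 walk d0:H4→d1:-→d2:-→d3:-→d4:H3→d5:-→d6:-→d7:-→d8:-→d9:-→d10:-→d11:-→d12:-→d13:-→d14:H6→d15:-→d16:H4 -> H4
  + 115.61.69.124/32 (H6) depth=32
  lookup 12.227.43.96: bits 0 walk d0:H4→d1:- -> H4
  lookup 115.61.69.113: bits 0111001100111101010001010111 walk d0:H4→d1:-→d2:-→d3:-→d4:-→d5:-→d6:-→d7:-→d8:-→d9:-→d10:-→d11:-→d12:-→d13:-→d14:-→d15:-→d16:H5→d17:-→d18:-→d19:-→d20:-→d21:-→d22:-→d23:-→d24:-→d25:-→d26:-→d27:-→d28:H5 -> H5
  + 115.0.0.0/8 (H0) depth=8
  + 176.54.130.165/32 (H3) depth=32
  + 115.61.69.112/28 (H0) depth=28
  lookup 115.61.49.239: bits 01110011001111010 walk d0:H4→d1:-→d2:-→d3:-→d4:-→d5:-→d6:-→d7:-→d8:H0→d9:-→d10:-→d11:-→d12:-→d13:-→d14:-→d15:-→d16:H5→d17:- -> H5
  del 176.0.0.0/4 (clear depth 4)
  lookup 206.51.117.120: bits 1 walk d0:H4→d1:- -> H4

== LOOKUPS ==
["H3","H5","H4","H5","H1","H5","H4","H4","H5","H5","H4"]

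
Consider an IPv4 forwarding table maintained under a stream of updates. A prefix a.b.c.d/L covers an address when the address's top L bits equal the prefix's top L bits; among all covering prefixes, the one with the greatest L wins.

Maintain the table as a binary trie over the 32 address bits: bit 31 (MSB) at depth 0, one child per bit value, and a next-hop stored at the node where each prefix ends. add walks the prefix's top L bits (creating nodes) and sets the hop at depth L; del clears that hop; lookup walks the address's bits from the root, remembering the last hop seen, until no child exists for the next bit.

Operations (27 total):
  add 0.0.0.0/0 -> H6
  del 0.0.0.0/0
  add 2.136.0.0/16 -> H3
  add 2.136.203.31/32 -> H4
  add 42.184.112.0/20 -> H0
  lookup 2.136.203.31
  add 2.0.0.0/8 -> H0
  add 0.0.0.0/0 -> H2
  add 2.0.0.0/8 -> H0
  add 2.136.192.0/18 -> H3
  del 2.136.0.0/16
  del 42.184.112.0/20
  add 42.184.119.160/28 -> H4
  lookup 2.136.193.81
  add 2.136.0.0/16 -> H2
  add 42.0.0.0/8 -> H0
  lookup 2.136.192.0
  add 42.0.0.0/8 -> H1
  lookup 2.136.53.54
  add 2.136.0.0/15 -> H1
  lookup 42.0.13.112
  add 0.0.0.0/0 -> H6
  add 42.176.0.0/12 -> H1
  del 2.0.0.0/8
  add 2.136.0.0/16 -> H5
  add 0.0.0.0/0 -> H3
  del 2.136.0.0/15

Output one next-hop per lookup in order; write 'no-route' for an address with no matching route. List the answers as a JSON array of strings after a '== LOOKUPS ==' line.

Trace:
  + 0.0.0.0/0 (H6) depth=0
  - 0.0.0.0/0 clear@0
  + 2.136.0.0/16 (H3) depth=16
  + 2.136.203.31/32 (H4) depth=32
  + 42.184.112.0/20 (H0) depth=20
  lookup 2.136.203.31: bits 00000010100010001100101100011111 walk d0:-→d1:-→d2:-→d3:-→d4:-→d5:-→d6:-→d7:-→d8:-→d9:-→d10:-→d11:-→d12:-→d13:-→d14:-→d15:-→d16:H3→d17:-→d18:-→d19:-→d20:-→d21:-→d22:-→d23:-→d24:-→d25:-→d26:-→d27:-→d28:-→d29:-→d30:-→d31:-→d32:H4 -> H4
  + 2.0.0.0/8 (H0) depth=8
  + 0.0.0.0/0 (H2) depth=0
  + 2.0.0.0/8 (H0) depth=8
  + 2.136.192.0/18 (H3) depth=18
  - 2.136.0.0/16 clear@16
  - 42.184.112.0/20 clear@20
  + 42.184.119.160/28 (H4) depth=28
  lookup 2.136.193.81: bits 00000010100010001100 walk d0:H2→d1:-→d2:-→d3:-→d4:-→d5:-→d6:-→d7:-→d8:H0→d9:-→d10:-→d11:-→d12:-→d13:-→d14:-→d15:-→d16:-→d17:-→d18:H3→d19:-→d20:- -> H3
  + 2.136.0.0/16 (H2) depth=16
  + 42.0.0.0/8 (H0) depth=8
  lookup 2.136.192.0: bits 00000010100010001100 walk d0:H2→d1:-→d2:-→d3:-→d4:-→d5:-→d6:-→d7:-→d8:H0→d9:-→d10:-→d11:-→d12:-→d13:-→d14:-→d15:-→d16:H2→d17:-→d18:H3→d19:-→d20:- -> H3
  + 42.0.0.0/8 (H1) depth=8
  lookup 2.136.53.54: bits 0000001010001000 walk d0:H2→d1:-→d2:-→d3:-→d4:-→d5:-→d6:-→d7:-→d8:H0→d9:-→d10:-→d11:-→d12:-→d13:-→d14:-→d15:-→d16:H2 -> H2
  + 2.136.0.0/15 (H1) depth=15
  lookup 42.0.13.112: bits 00101010 walk d0:H2→d1:-→d2:-→d3:-→d4:-→d5:-→d6:-→d7:-→d8:H1 -> H1
  + 0.0.0.0/0 (H6) depth=0
  + 42.176.0.0/12 (H1) depth=12
  - 2.0.0.0/8 clear@8
  + 2.136.0.0/16 (H5) depth=16
  + 0.0.0.0/0 (H3) depth=0
  - 2.136.0.0/15 clear@15

== LOOKUPS ==
["H4","H3","H3","H2","H1"]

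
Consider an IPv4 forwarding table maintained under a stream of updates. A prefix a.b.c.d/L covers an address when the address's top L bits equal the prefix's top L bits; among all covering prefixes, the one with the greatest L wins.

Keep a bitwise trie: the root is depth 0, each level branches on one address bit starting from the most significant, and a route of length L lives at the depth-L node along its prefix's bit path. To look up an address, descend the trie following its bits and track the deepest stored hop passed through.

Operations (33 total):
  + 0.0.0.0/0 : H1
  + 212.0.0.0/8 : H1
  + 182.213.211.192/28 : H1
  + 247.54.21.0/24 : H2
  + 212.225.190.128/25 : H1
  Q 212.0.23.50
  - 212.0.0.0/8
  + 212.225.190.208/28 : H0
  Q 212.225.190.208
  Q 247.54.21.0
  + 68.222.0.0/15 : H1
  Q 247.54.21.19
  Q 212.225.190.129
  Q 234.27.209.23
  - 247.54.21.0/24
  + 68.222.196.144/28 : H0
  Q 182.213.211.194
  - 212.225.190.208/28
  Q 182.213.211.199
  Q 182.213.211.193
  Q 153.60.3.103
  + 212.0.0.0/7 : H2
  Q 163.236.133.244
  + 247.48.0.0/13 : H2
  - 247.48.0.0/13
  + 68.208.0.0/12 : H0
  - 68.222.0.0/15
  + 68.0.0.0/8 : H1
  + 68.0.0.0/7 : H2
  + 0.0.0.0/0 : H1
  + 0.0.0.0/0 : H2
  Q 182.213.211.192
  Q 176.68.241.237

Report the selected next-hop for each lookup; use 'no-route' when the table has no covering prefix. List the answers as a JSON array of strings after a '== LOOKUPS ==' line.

Apply in order:
  add 0.0.0.0/0 -> H1 at depth 0
  add 212.0.0.0/8 -> H1 at depth 8
  add 182.213.211.192/28 -> H1 at depth 28
  add 247.54.21.0/24 -> H2 at depth 24
  add 212.225.190.128/25 -> H1 at depth 25
  Q 212.0.23.50: descend 11010100 ; hops seen [H1,H1] ; pick H1
  - 212.0.0.0/8 clear@8
  add 212.225.190.208/28 -> H0 at depth 28
  Q 212.225.190.208: descend 1101010011100001101111101101 ; hops seen [H1,H1,H0] ; pick H0
  Q 247.54.21.0: descend 111101110011011000010101 ; hops seen [H1,H2] ; pick H2
  add 68.222.0.0/15 -> H1 at depth 15
  Q 247.54.21.19: descend 111101110011011000010101 ; hops seen [H1,H2] ; pick H2
  Q 212.225.190.129: descend 1101010011100001101111101 ; hops seen [H1,H1] ; pick H1
  Q 234.27.209.23: descend 111 ; hops seen [H1] ; pick H1
  - 247.54.21.0/24 clear@24
  add 68.222.196.144/28 -> H0 at depth 28
  Q 182.213.211.194: descend 1011011011010101110100111100 ; hops seen [H1,H1] ; pick H1
  - 212.225.190.208/28 clear@28
  Q 182.213.211.199: descend 1011011011010101110100111100 ; hops seen [H1,H1] ; pick H1
  Q 182.213.211.193: descend 1011011011010101110100111100 ; hops seen [H1,H1] ; pick H1
  Q 153.60.3.103: descend 10 ; hops seen [H1] ; pick H1
  add 212.0.0.0/7 -> H2 at depth 7
  Q 163.236.133.244: descend 101 ; hops seen [H1] ; pick H1
  add 247.48.0.0/13 -> H2 at depth 13
  - 247.48.0.0/13 clear@13
  add 68.208.0.0/12 -> H0 at depth 12
  - 68.222.0.0/15 clear@15
  add 68.0.0.0/8 -> H1 at depth 8
  add 68.0.0.0/7 -> H2 at depth 7
  add 0.0.0.0/0 -> H1 at depth 0
  add 0.0.0.0/0 -> H2 at depth 0
  Q 182.213.211.192: descend 1011011011010101110100111100 ; hops seen [H2,H1] ; pick H1
  Q 176.68.241.237: descend 10110 ; hops seen [H2] ; pick H2

== LOOKUPS ==
["H1","H0","H2","H2","H1","H1","H1","H1","H1","H1","H1","H1","H2"]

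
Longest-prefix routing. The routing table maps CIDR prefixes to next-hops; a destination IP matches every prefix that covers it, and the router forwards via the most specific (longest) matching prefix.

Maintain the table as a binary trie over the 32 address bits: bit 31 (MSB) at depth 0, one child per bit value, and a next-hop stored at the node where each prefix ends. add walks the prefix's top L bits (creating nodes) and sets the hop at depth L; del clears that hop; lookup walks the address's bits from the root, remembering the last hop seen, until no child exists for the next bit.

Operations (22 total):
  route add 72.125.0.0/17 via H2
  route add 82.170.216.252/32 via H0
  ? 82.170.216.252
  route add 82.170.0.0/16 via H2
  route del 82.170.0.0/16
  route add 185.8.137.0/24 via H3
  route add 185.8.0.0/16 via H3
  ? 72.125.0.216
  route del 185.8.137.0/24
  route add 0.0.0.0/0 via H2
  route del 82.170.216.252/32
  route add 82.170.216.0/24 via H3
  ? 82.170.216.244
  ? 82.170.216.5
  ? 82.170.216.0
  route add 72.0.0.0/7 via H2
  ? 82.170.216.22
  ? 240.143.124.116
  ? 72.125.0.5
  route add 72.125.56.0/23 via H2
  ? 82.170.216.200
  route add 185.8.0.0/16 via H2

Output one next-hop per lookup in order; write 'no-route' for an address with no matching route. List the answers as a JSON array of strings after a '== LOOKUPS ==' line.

Process each operation:
  add 72.125.0.0/17 -> H2 at depth 17
  add 82.170.216.252/32 -> H0 at depth 32
  lookup 82.170.216.252: bits 01010010101010101101100011111100 walk d0:-→d1:-→d2:-→d3:-→d4:-→d5:-→d6:-→d7:-→d8:-→d9:-→d10:-→d11:-→d12:-→d13:-→d14:-→d15:-→d16:-→d17:-→d18:-→d19:-→d20:-→d21:-→d22:-→d23:-→d24:-→d25:-→d26:-→d27:-→d28:-→d29:-→d30:-→d31:-→d32:H0 -> H0
  add 82.170.0.0/16 -> H2 at depth 16
  del 82.170.0.0/16 (clear depth 16)
  add 185.8.137.0/24 -> H3 at depth 24
  add 185.8.0.0/16 -> H3 at depth 16
  lookup 72.125.0.216: bits 01001000011111010 walk d0:-→d1:-→d2:-→d3:-→d4:-→d5:-→d6:-→d7:-→d8:-→d9:-→d10:-→d11:-→d12:-→d13:-→d14:-→d15:-→d16:-→d17:H2 -> H2
  del 185.8.137.0/24 (clear depth 24)
  add 0.0.0.0/0 -> H2 at depth 0
  del 82.170.216.252/32 (clear depth 32)
  add 82.170.216.0/24 -> H3 at depth 24
  lookup 82.170.216.244: bits 0101001010101010110110001111 walk d0:H2→d1:-→d2:-→d3:-→d4:-→d5:-→d6:-→d7:-→d8:-→d9:-→d10:-→d11:-→d12:-→d13:-→d14:-→d15:-→d16:-→d17:-→d18:-→d19:-→d20:-→d21:-→d22:-→d23:-→d24:H3→d25:-→d26:-→d27:-→d28:- -> H3
  lookup 82.170.216.5: bits 010100101010101011011000 walk d0:H2→d1:-→d2:-→d3:-→d4:-→d5:-→d6:-→d7:-→d8:-→d9:-→d10:-→d11:-→d12:-→d13:-→d14:-→d15:-→d16:-→d17:-→d18:-→d19:-→d20:-→d21:-→d22:-→d23:-→d24:H3 -> H3
  lookup 82.170.216.0: bits 010100101010101011011000 walk d0:H2→d1:-→d2:-→d3:-→d4:-→d5:-→d6:-→d7:-→d8:-→d9:-→d10:-→d11:-→d12:-→d13:-→d14:-→d15:-→d16:-→d17:-→d18:-→d19:-→d20:-→d21:-→d22:-→d23:-→d24:H3 -> H3
  add 72.0.0.0/7 -> H2 at depth 7
  lookup 82.170.216.22: bits 010100101010101011011000 walk d0:H2→d1:-→d2:-→d3:-→d4:-→d5:-→d6:-→d7:-→d8:-→d9:-→d10:-→d11:-→d12:-→d13:-→d14:-→d15:-→d16:-→d17:-→d18:-→d19:-→d20:-→d21:-→d22:-→d23:-→d24:H3 -> H3
  lookup 240.143.124.116: bits 1 walk d0:H2→d1:- -> H2
  lookup 72.125.0.5: bits 01001000011111010 walk d0:H2→d1:-→d2:-→d3:-→d4:-→d5:-→d6:-→d7:H2→d8:-→d9:-→d10:-→d11:-→d12:-→d13:-→d14:-→d15:-→d16:-→d17:H2 -> H2
  add 72.125.56.0/23 -> H2 at depth 23
  lookup 82.170.216.200: bits 01010010101010101101100011 walk d0:H2→d1:-→d2:-→d3:-→d4:-→d5:-→d6:-→d7:-→d8:-→d9:-→d10:-→d11:-→d12:-→d13:-→d14:-→d15:-→d16:-→d17:-→d18:-→d19:-→d20:-→d21:-→d22:-→d23:-→d24:H3→d25:-→d26:- -> H3
  add 185.8.0.0/16 -> H2 at depth 16

== LOOKUPS ==
["H0","H2","H3","H3","H3","H3","H2","H2","H3"]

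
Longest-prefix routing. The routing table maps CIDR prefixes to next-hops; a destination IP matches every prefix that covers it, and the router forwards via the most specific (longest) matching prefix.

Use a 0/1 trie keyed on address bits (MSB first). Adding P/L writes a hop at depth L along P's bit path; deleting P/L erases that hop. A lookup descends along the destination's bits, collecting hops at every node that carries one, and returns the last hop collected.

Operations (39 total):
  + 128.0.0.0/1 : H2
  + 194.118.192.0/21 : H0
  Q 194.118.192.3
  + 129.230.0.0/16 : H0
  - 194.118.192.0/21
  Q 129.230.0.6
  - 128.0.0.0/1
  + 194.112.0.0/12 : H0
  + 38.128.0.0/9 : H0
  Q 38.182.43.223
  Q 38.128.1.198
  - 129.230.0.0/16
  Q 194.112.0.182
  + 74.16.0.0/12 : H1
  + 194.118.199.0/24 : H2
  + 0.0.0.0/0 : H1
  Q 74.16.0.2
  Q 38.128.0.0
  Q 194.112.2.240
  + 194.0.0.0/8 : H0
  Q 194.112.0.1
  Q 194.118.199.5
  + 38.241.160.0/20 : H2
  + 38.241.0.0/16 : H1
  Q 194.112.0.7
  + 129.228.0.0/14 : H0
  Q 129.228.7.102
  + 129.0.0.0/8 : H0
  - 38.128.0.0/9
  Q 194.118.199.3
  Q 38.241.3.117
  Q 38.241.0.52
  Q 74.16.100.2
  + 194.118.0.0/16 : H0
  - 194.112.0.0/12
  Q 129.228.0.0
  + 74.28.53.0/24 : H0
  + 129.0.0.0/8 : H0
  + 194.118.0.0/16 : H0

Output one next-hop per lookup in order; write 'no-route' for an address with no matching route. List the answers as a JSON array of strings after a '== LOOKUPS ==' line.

Trace:
  + 128.0.0.0/1 (H2) depth=1
  + 194.118.192.0/21 (H0) depth=21
  lookup 194.118.192.3: bits 110000100111011011000 walk d0:-→d1:H2→d2:-→d3:-→d4:-→d5:-→d6:-→d7:-→d8:-→d9:-→d10:-→d11:-→d12:-→d13:-→d14:-→d15:-→d16:-→d17:-→d18:-→d19:-→d20:-→d21:H0 -> H0
  + 129.230.0.0/16 (H0) depth=16
  - 194.118.192.0/21 clear@21
  lookup 129.230.0.6: bits 1000000111100110 walk d0:-→d1:H2→d2:-→d3:-→d4:-→d5:-→d6:-→d7:-→d8:-→d9:-→d10:-→d11:-→d12:-→d13:-→d14:-→d15:-→d16:H0 -> H0
  - 128.0.0.0/1 clear@1
  + 194.112.0.0/12 (H0) depth=12
  + 38.128.0.0/9 (H0) depth=9
  lookup 38.182.43.223: bits 001001101 walk d0:-→d1:-→d2:-→d3:-→d4:-→d5:-→d6:-→d7:-→d8:-→d9:H0 -> H0
  lookup 38.128.1.198: bits 001001101 walk d0:-→d1:-→d2:-→d3:-→d4:-→d5:-→d6:-→d7:-→d8:-→d9:H0 -> H0
  - 129.230.0.0/16 clear@16
  lookup 194.112.0.182: bits 1100001001110 walk d0:-→d1:-→d2:-→d3:-→d4:-→d5:-→d6:-→d7:-→d8:-→d9:-→d10:-→d11:-→d12:H0→d13:- -> H0
  + 74.16.0.0/12 (H1) depth=12
  + 194.118.199.0/24 (H2) depth=24
  + 0.0.0.0/0 (H1) depth=0
  lookup 74.16.0.2: bits 010010100001 walk d0:H1→d1:-→d2:-→d3:-→d4:-→d5:-→d6:-→d7:-→d8:-→d9:-→d10:-→d11:-→d12:H1 -> H1
  lookup 38.128.0.0: bits 001001101 walk d0:H1→d1:-→d2:-→d3:-→d4:-→d5:-→d6:-→d7:-→d8:-→d9:H0 -> H0
  lookup 194.112.2.240: bits 1100001001110 walk d0:H1→d1:-→d2:-→d3:-→d4:-→d5:-→d6:-→d7:-→d8:-→d9:-→d10:-→d11:-→d12:H0→d13:- -> H0
  + 194.0.0.0/8 (H0) depth=8
  lookup 194.112.0.1: bits 1100001001110 walk d0:H1→d1:-→d2:-→d3:-→d4:-→d5:-→d6:-→d7:-→d8:H0→d9:-→d10:-→d11:-→d12:H0→d13:- -> H0
  lookup 194.118.199.5: bits 110000100111011011000111 walk d0:H1→d1:-→d2:-→d3:-→d4:-→d5:-→d6:-→d7:-→d8:H0→d9:-→d10:-→d11:-→d12:H0→d13:-→d14:-→d15:-→d16:-→d17:-→d18:-→d19:-→d20:-→d21:-→d22:-→d23:-→d24:H2 -> H2
  + 38.241.160.0/20 (H2) depth=20
  + 38.241.0.0/16 (H1) depth=16
  lookup 194.112.0.7: bits 1100001001110 walk d0:H1→d1:-→d2:-→d3:-→d4:-→d5:-→d6:-→d7:-→d8:H0→d9:-→d10:-→d11:-→d12:H0→d13:- -> H0
  + 129.228.0.0/14 (H0) depth=14
  lookup 129.228.7.102: bits 10000001111001 walk d0:H1→d1:-→d2:-→d3:-→d4:-→d5:-→d6:-→d7:-→d8:-→d9:-→d10:-→d11:-→d12:-→d13:-→d14:H0 -> H0
  + 129.0.0.0/8 (H0) depth=8
  - 38.128.0.0/9 clear@9
  lookup 194.118.199.3: bits 110000100111011011000111 walk d0:H1→d1:-→d2:-→d3:-→d4:-→d5:-→d6:-→d7:-→d8:H0→d9:-→d10:-→d11:-→d12:H0→d13:-→d14:-→d15:-→d16:-→d17:-→d18:-→d19:-→d20:-→d21:-→d22:-→d23:-→d24:H2 -> H2
  lookup 38.241.3.117: bits 0010011011110001 walk d0:H1→d1:-→d2:-→d3:-→d4:-→d5:-→d6:-→d7:-→d8:-→d9:-→d10:-→d11:-→d12:-→d13:-→d14:-→d15:-→d16:H1 -> H1
  lookup 38.241.0.52: bits 0010011011110001 walk d0:H1→d1:-→d2:-→d3:-→d4:-→d5:-→d6:-→d7:-→d8:-→d9:-→d10:-→d11:-→d12:-→d13:-→d14:-→d15:-→d16:H1 -> H1
  lookup 74.16.100.2: bits 010010100001 walk d0:H1→d1:-→d2:-→d3:-→d4:-→d5:-→d6:-→d7:-→d8:-→d9:-→d10:-→d11:-→d12:H1 -> H1
  + 194.118.0.0/16 (H0) depth=16
  - 194.112.0.0/12 clear@12
  lookup 129.228.0.0: bits 10000001111001 walk d0:H1→d1:-→d2:-→d3:-→d4:-→d5:-→d6:-→d7:-→d8:H0→d9:-→d10:-→d11:-→d12:-→d13:-→d14:H0 -> H0
  + 74.28.53.0/24 (H0) depth=24
  + 129.0.0.0/8 (H0) depth=8
  + 194.118.0.0/16 (H0) depth=16

== LOOKUPS ==
["H0","H0","H0","H0","H0","H1","H0","H0","H0","H2","H0","H0","H2","H1","H1","H1","H0"]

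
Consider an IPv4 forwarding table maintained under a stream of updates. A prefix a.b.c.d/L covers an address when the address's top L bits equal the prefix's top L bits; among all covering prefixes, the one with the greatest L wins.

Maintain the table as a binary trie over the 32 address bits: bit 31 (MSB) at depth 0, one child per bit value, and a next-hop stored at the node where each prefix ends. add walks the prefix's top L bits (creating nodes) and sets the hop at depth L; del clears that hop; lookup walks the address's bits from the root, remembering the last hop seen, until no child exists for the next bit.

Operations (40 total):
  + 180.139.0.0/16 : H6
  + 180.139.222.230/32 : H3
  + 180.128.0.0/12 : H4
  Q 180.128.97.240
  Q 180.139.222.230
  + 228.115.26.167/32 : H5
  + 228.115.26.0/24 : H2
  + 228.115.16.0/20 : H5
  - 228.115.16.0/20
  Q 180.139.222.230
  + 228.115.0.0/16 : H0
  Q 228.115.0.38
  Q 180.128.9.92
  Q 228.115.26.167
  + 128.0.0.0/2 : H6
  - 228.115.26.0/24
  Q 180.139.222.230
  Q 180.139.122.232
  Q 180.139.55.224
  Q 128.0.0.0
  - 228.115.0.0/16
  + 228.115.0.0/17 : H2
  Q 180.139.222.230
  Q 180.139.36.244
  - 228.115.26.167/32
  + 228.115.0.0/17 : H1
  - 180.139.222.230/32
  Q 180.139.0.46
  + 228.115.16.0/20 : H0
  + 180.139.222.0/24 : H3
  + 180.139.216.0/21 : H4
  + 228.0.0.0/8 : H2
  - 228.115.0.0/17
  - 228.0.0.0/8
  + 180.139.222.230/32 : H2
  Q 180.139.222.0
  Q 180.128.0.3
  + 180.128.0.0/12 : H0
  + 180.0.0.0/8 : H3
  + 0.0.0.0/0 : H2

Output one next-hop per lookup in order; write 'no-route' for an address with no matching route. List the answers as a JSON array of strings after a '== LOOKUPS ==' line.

Trace:
  add 180.139.0.0/16 -> H6 at depth 16
  add 180.139.222.230/32 -> H3 at depth 32
  add 180.128.0.0/12 -> H4 at depth 12
  ? 180.128.97.240  path d0:-→d1:-→d2:-→d3:-→d4:-→d5:-→d6:-→d7:-→d8:-→d9:-→d10:-→d11:-→d12:H4  best=H4
  ? 180.139.222.230  path d0:-→d1:-→d2:-→d3:-→d4:-→d5:-→d6:-→d7:-→d8:-→d9:-→d10:-→d11:-→d12:H4→d13:-→d14:-→d15:-→d16:H6→d17:-→d18:-→d19:-→d20:-→d21:-→d22:-→d23:-→d24:-→d25:-→d26:-→d27:-→d28:-→d29:-→d30:-→d31:-→d32:H3  best=H3
  add 228.115.26.167/32 -> H5 at depth 32
  add 228.115.26.0/24 -> H2 at depth 24
  add 228.115.16.0/20 -> H5 at depth 20
  - 228.115.16.0/20 clear@20
  ? 180.139.222.230  path d0:-→d1:-→d2:-→d3:-→d4:-→d5:-→d6:-→d7:-→d8:-→d9:-→d10:-→d11:-→d12:H4→d13:-→d14:-→d15:-→d16:H6→d17:-→d18:-→d19:-→d20:-→d21:-→d22:-→d23:-→d24:-→d25:-→d26:-→d27:-→d28:-→d29:-→d30:-→d31:-→d32:H3  best=H3
  add 228.115.0.0/16 -> H0 at depth 16
  ? 228.115.0.38  path d0:-→d1:-→d2:-→d3:-→d4:-→d5:-→d6:-→d7:-→d8:-→d9:-→d10:-→d11:-→d12:-→d13:-→d14:-→d15:-→d16:H0→d17:-→d18:-→d19:-  best=H0
  ? 180.128.9.92  path d0:-→d1:-→d2:-→d3:-→d4:-→d5:-→d6:-→d7:-→d8:-→d9:-→d10:-→d11:-→d12:H4  best=H4
  ? 228.115.26.167  path d0:-→d1:-→d2:-→d3:-→d4:-→d5:-→d6:-→d7:-→d8:-→d9:-→d10:-→d11:-→d12:-→d13:-→d14:-→d15:-→d16:H0→d17:-→d18:-→d19:-→d20:-→d21:-→d22:-→d23:-→d24:H2→d25:-→d26:-→d27:-→d28:-→d29:-→d30:-→d31:-→d32:H5  best=H5
  add 128.0.0.0/2 -> H6 at depth 2
  - 228.115.26.0/24 clear@24
  ? 180.139.222.230  path d0:-→d1:-→d2:H6→d3:-→d4:-→d5:-→d6:-→d7:-→d8:-→d9:-→d10:-→d11:-→d12:H4→d13:-→d14:-→d15:-→d16:H6→d17:-→d18:-→d19:-→d20:-→d21:-→d22:-→d23:-→d24:-→d25:-→d26:-→d27:-→d28:-→d29:-→d30:-→d31:-→d32:H3  best=H3
  ? 180.139.122.232  path d0:-→d1:-→d2:H6→d3:-→d4:-→d5:-→d6:-→d7:-→d8:-→d9:-→d10:-→d11:-→d12:H4→d13:-→d14:-→d15:-→d16:H6  best=H6
  ? 180.139.55.224  path d0:-→d1:-→d2:H6→d3:-→d4:-→d5:-→d6:-→d7:-→d8:-→d9:-→d10:-→d11:-→d12:H4→d13:-→d14:-→d15:-→d16:H6  best=H6
  ? 128.0.0.0  path d0:-→d1:-→d2:H6  best=H6
  - 228.115.0.0/16 clear@16
  add 228.115.0.0/17 -> H2 at depth 17
  ? 180.139.222.230  path d0:-→d1:-→d2:H6→d3:-→d4:-→d5:-→d6:-→d7:-→d8:-→d9:-→d10:-→d11:-→d12:H4→d13:-→d14:-→d15:-→d16:H6→d17:-→d18:-→d19:-→d20:-→d21:-→d22:-→d23:-→d24:-→d25:-→d26:-→d27:-→d28:-→d29:-→d30:-→d31:-→d32:H3  best=H3
  ? 180.139.36.244  path d0:-→d1:-→d2:H6→d3:-→d4:-→d5:-→d6:-→d7:-→d8:-→d9:-→d10:-→d11:-→d12:H4→d13:-→d14:-→d15:-→d16:H6  best=H6
  - 228.115.26.167/32 clear@32
  add 228.115.0.0/17 -> H1 at depth 17
  - 180.139.222.230/32 clear@32
  ? 180.139.0.46  path d0:-→d1:-→d2:H6→d3:-→d4:-→d5:-→d6:-→d7:-→d8:-→d9:-→d10:-→d11:-→d12:H4→d13:-→d14:-→d15:-→d16:H6  best=H6
  add 228.115.16.0/20 -> H0 at depth 20
  add 180.139.222.0/24 -> H3 at depth 24
  add 180.139.216.0/21 -> H4 at depth 21
  add 228.0.0.0/8 -> H2 at depth 8
  - 228.115.0.0/17 clear@17
  - 228.0.0.0/8 clear@8
  add 180.139.222.230/32 -> H2 at depth 32
  ? 180.139.222.0  path d0:-→d1:-→d2:H6→d3:-→d4:-→d5:-→d6:-→d7:-→d8:-→d9:-→d10:-→d11:-→d12:H4→d13:-→d14:-→d15:-→d16:H6→d17:-→d18:-→d19:-→d20:-→d21:H4→d22:-→d23:-→d24:H3  best=H3
  ? 180.128.0.3  path d0:-→d1:-→d2:H6→d3:-→d4:-→d5:-→d6:-→d7:-→d8:-→d9:-→d10:-→d11:-→d12:H4  best=H4
  add 180.128.0.0/12 -> H0 at depth 12
  add 180.0.0.0/8 -> H3 at depth 8
  add 0.0.0.0/0 -> H2 at depth 0

== LOOKUPS ==
["H4","H3","H3","H0","H4","H5","H3","H6","H6","H6","H3","H6","H6","H3","H4"]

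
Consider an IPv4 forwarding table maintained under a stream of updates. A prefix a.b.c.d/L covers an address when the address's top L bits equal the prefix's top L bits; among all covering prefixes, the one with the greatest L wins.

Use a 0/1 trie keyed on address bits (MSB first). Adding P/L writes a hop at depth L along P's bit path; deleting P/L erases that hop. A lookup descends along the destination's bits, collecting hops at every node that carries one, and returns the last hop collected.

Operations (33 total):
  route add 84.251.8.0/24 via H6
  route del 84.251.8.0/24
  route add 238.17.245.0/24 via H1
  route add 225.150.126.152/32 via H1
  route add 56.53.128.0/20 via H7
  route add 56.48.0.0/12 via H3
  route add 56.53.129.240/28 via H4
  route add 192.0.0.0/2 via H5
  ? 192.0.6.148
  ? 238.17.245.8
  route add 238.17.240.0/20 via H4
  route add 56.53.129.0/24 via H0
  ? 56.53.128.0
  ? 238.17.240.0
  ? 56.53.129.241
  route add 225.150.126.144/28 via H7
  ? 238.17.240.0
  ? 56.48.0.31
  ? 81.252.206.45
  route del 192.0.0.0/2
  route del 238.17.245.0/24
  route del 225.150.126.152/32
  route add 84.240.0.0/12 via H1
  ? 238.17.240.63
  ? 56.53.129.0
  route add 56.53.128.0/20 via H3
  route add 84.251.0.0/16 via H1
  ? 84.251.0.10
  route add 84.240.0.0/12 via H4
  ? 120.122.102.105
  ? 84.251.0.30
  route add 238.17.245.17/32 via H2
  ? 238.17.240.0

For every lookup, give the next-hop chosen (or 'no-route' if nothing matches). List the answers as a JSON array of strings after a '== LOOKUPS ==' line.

Process each operation:
  add 84.251.8.0/24 -> H6 at depth 24
  del 84.251.8.0/24 (clear depth 24)
  add 238.17.245.0/24 -> H1 at depth 24
  add 225.150.126.152/32 -> H1 at depth 32
  add 56.53.128.0/20 -> H7 at depth 20
  add 56.48.0.0/12 -> H3 at depth 12
  add 56.53.129.240/28 -> H4 at depth 28
  add 192.0.0.0/2 -> H5 at depth 2
  Q 192.0.6.148: descend 11 ; hops seen [H5] ; pick H5
  Q 238.17.245.8: descend 111011100001000111110101 ; hops seen [H5,H1] ; pick H1
  add 238.17.240.0/20 -> H4 at depth 20
  add 56.53.129.0/24 -> H0 at depth 24
  Q 56.53.128.0: descend 00111000001101011000000 ; hops seen [H3,H7] ; pick H7
  Q 238.17.240.0: descend 111011100001000111110 ; hops seen [H5,H4] ; pick H4
  Q 56.53.129.241: descend 0011100000110101100000011111 ; hops seen [H3,H7,H0,H4] ; pick H4
  add 225.150.126.144/28 -> H7 at depth 28
  Q 238.17.240.0: descend 111011100001000111110 ; hops seen [H5,H4] ; pick H4
  Q 56.48.0.31: descend 0011100000110 ; hops seen [H3] ; pick H3
  Q 81.252.206.45: descend 01010 ; hops seen [∅] ; pick no-route
  del 192.0.0.0/2 (clear depth 2)
  del 238.17.245.0/24 (clear depth 24)
  del 225.150.126.152/32 (clear depth 32)
  add 84.240.0.0/12 -> H1 at depth 12
  Q 238.17.240.63: descend 111011100001000111110 ; hops seen [H4] ; pick H4
  Q 56.53.129.0: descend 001110000011010110000001 ; hops seen [H3,H7,H0] ; pick H0
  add 56.53.128.0/20 -> H3 at depth 20
  add 84.251.0.0/16 -> H1 at depth 16
  Q 84.251.0.10: descend 01010100111110110000 ; hops seen [H1,H1] ; pick H1
  add 84.240.0.0/12 -> H4 at depth 12
  Q 120.122.102.105: descend 01 ; hops seen [∅] ; pick no-route
  Q 84.251.0.30: descend 01010100111110110000 ; hops seen [H4,H1] ; pick H1
  add 238.17.245.17/32 -> H2 at depth 32
  Q 238.17.240.0: descend 111011100001000111110 ; hops seen [H4] ; pick H4

== LOOKUPS ==
["H5","H1","H7","H4","H4","H4","H3","no-route","H4","H0","H1","no-route","H1","H4"]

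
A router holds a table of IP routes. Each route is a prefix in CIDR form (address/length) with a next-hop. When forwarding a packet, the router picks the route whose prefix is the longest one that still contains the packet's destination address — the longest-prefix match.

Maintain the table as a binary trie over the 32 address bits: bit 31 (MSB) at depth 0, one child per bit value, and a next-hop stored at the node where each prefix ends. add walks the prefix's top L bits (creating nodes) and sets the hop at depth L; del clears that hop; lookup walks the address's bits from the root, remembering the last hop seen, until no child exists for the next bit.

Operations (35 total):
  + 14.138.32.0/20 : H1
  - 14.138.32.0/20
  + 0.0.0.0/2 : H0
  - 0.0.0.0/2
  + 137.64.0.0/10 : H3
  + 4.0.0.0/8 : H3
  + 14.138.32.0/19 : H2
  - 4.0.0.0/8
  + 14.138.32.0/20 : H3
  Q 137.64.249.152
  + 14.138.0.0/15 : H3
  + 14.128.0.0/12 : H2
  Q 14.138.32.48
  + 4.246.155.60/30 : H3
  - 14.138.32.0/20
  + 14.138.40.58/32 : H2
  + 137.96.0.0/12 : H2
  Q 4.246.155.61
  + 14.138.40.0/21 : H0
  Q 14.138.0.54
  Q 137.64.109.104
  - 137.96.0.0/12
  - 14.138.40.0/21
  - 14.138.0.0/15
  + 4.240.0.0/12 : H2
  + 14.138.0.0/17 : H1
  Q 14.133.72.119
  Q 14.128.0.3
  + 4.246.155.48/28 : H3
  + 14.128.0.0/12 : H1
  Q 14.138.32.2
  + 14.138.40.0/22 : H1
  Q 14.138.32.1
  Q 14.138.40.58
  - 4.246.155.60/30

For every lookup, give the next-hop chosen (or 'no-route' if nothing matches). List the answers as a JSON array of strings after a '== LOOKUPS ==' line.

Process each operation:
  add 14.138.32.0/20 -> H1 at depth 20
  del 14.138.32.0/20 (clear depth 20)
  add 0.0.0.0/2 -> H0 at depth 2
  del 0.0.0.0/2 (clear depth 2)
  add 137.64.0.0/10 -> H3 at depth 10
  add 4.0.0.0/8 -> H3 at depth 8
  add 14.138.32.0/19 -> H2 at depth 19
  del 4.0.0.0/8 (clear depth 8)
  add 14.138.32.0/20 -> H3 at depth 20
  ? 137.64.249.152  path d0:-→d1:-→d2:-→d3:-→d4:-→d5:-→d6:-→d7:-→d8:-→d9:-→d10:H3  best=H3
  add 14.138.0.0/15 -> H3 at depth 15
  add 14.128.0.0/12 -> H2 at depth 12
  ? 14.138.32.48  path d0:-→d1:-→d2:-→d3:-→d4:-→d5:-→d6:-→d7:-→d8:-→d9:-→d10:-→d11:-→d12:H2→d13:-→d14:-→d15:H3→d16:-→d17:-→d18:-→d19:H2→d20:H3  best=H3
  add 4.246.155.60/30 -> H3 at depth 30
  del 14.138.32.0/20 (clear depth 20)
  add 14.138.40.58/32 -> H2 at depth 32
  add 137.96.0.0/12 -> H2 at depth 12
  ? 4.246.155.61  path d0:-→d1:-→d2:-→d3:-→d4:-→d5:-→d6:-→d7:-→d8:-→d9:-→d10:-→d11:-→d12:-→d13:-→d14:-→d15:-→d16:-→d17:-→d18:-→d19:-→d20:-→d21:-→d22:-→d23:-→d24:-→d25:-→d26:-→d27:-→d28:-→d29:-→d30:H3  best=H3
  add 14.138.40.0/21 -> H0 at depth 21
  ? 14.138.0.54  path d0:-→d1:-→d2:-→d3:-→d4:-→d5:-→d6:-→d7:-→d8:-→d9:-→d10:-→d11:-→d12:H2→d13:-→d14:-→d15:H3→d16:-→d17:-→d18:-  best=H3
  ? 137.64.109.104  path d0:-→d1:-→d2:-→d3:-→d4:-→d5:-→d6:-→d7:-→d8:-→d9:-→d10:H3  best=H3
  del 137.96.0.0/12 (clear depth 12)
  del 14.138.40.0/21 (clear depth 21)
  del 14.138.0.0/15 (clear depth 15)
  add 4.240.0.0/12 -> H2 at depth 12
  add 14.138.0.0/17 -> H1 at depth 17
  ? 14.133.72.119  path d0:-→d1:-→d2:-→d3:-→d4:-→d5:-→d6:-→d7:-→d8:-→d9:-→d10:-→d11:-→d12:H2  best=H2
  ? 14.128.0.3  path d0:-→d1:-→d2:-→d3:-→d4:-→d5:-→d6:-→d7:-→d8:-→d9:-→d10:-→d11:-→d12:H2  best=H2
  add 4.246.155.48/28 -> H3 at depth 28
  add 14.128.0.0/12 -> H1 at depth 12
  ? 14.138.32.2  path d0:-→d1:-→d2:-→d3:-→d4:-→d5:-→d6:-→d7:-→d8:-→d9:-→d10:-→d11:-→d12:H1→d13:-→d14:-→d15:-→d16:-→d17:H1→d18:-→d19:H2→d20:-  best=H2
  add 14.138.40.0/22 -> H1 at depth 22
  ? 14.138.32.1  path d0:-→d1:-→d2:-→d3:-→d4:-→d5:-→d6:-→d7:-→d8:-→d9:-→d10:-→d11:-→d12:H1→d13:-→d14:-→d15:-→d16:-→d17:H1→d18:-→d19:H2→d20:-  best=H2
  ? 14.138.40.58  path d0:-→d1:-→d2:-→d3:-→d4:-→d5:-→d6:-→d7:-→d8:-→d9:-→d10:-→d11:-→d12:H1→d13:-→d14:-→d15:-→d16:-→d17:H1→d18:-→d19:H2→d20:-→d21:-→d22:H1→d23:-→d24:-→d25:-→d26:-→d27:-→d28:-→d29:-→d30:-→d31:-→d32:H2  best=H2
  del 4.246.155.60/30 (clear depth 30)

== LOOKUPS ==
["H3","H3","H3","H3","H3","H2","H2","H2","H2","H2"]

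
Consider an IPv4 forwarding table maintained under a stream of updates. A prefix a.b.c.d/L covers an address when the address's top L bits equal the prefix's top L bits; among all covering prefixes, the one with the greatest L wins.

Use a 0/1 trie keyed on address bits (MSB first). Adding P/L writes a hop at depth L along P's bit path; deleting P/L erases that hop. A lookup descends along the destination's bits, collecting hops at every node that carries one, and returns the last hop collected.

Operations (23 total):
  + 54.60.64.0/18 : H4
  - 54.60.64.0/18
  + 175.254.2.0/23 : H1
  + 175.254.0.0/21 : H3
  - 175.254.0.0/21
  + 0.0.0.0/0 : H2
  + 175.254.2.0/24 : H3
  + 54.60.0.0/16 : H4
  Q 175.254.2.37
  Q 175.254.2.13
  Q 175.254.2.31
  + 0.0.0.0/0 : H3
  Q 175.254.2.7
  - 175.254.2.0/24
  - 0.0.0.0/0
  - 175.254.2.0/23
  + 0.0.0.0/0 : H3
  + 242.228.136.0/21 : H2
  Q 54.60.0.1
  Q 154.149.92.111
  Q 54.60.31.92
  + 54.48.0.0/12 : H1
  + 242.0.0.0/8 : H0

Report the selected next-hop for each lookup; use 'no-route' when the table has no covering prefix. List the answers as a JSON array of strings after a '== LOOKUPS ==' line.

Apply in order:
  + 54.60.64.0/18 (H4) depth=18
  - 54.60.64.0/18 clear@18
  + 175.254.2.0/23 (H1) depth=23
  + 175.254.0.0/21 (H3) depth=21
  - 175.254.0.0/21 clear@21
  + 0.0.0.0/0 (H2) depth=0
  + 175.254.2.0/24 (H3) depth=24
  + 54.60.0.0/16 (H4) depth=16
  lookup 175.254.2.37: bits 101011111111111000000010 walk d0:H2→d1:-→d2:-→d3:-→d4:-→d5:-→d6:-→d7:-→d8:-→d9:-→d10:-→d11:-→d12:-→d13:-→d14:-→d15:-→d16:-→d17:-→d18:-→d19:-→d20:-→d21:-→d22:-→d23:H1→d24:H3 -> H3
  lookup 175.254.2.13: bits 101011111111111000000010 walk d0:H2→d1:-→d2:-→d3:-→d4:-→d5:-→d6:-→d7:-→d8:-→d9:-→d10:-→d11:-→d12:-→d13:-→d14:-→d15:-→d16:-→d17:-→d18:-→d19:-→d20:-→d21:-→d22:-→d23:H1→d24:H3 -> H3
  lookup 175.254.2.31: bits 101011111111111000000010 walk d0:H2→d1:-→d2:-→d3:-→d4:-→d5:-→d6:-→d7:-→d8:-→d9:-→d10:-→d11:-→d12:-→d13:-→d14:-→d15:-→d16:-→d17:-→d18:-→d19:-→d20:-→d21:-→d22:-→d23:H1→d24:H3 -> H3
  + 0.0.0.0/0 (H3) depth=0
  lookup 175.254.2.7: bits 101011111111111000000010 walk d0:H3→d1:-→d2:-→d3:-→d4:-→d5:-→d6:-→d7:-→d8:-→d9:-→d10:-→d11:-→d12:-→d13:-→d14:-→d15:-→d16:-→d17:-→d18:-→d19:-→d20:-→d21:-→d22:-→d23:H1→d24:H3 -> H3
  - 175.254.2.0/24 clear@24
  - 0.0.0.0/0 clear@0
  - 175.254.2.0/23 clear@23
  + 0.0.0.0/0 (H3) depth=0
  + 242.228.136.0/21 (H2) depth=21
  lookup 54.60.0.1: bits 00110110001111000 walk d0:H3→d1:-→d2:-→d3:-→d4:-→d5:-→d6:-→d7:-→d8:-→d9:-→d10:-→d11:-→d12:-→d13:-→d14:-→d15:-→d16:H4→d17:- -> H4
  lookup 154.149.92.111: bits 10 walk d0:H3→d1:-→d2:- -> H3
  lookup 54.60.31.92: bits 00110110001111000 walk d0:H3→d1:-→d2:-→d3:-→d4:-→d5:-→d6:-→d7:-→d8:-→d9:-→d10:-→d11:-→d12:-→d13:-→d14:-→d15:-→d16:H4→d17:- -> H4
  + 54.48.0.0/12 (H1) depth=12
  + 242.0.0.0/8 (H0) depth=8

== LOOKUPS ==
["H3","H3","H3","H3","H4","H3","H4"]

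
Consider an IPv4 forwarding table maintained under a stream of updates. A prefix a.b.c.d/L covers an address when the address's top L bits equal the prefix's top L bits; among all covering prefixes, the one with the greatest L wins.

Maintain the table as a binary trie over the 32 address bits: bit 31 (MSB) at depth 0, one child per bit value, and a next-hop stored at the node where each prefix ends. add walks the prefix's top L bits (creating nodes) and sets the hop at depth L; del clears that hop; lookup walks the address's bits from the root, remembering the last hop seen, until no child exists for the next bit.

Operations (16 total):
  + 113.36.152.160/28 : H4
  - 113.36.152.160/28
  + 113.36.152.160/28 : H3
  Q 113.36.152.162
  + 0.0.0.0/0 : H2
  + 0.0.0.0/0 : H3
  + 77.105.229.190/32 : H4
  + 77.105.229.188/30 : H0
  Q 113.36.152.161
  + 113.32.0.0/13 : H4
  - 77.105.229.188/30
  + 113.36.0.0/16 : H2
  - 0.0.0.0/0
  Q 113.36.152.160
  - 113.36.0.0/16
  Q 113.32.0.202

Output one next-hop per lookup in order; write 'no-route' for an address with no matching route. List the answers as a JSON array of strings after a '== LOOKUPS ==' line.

Apply in order:
  add 113.36.152.160/28 -> H4 at depth 28
  del 113.36.152.160/28 (clear depth 28)
  add 113.36.152.160/28 -> H3 at depth 28
  Q 113.36.152.162: descend 0111000100100100100110001010 ; hops seen [H3] ; pick H3
  add 0.0.0.0/0 -> H2 at depth 0
  add 0.0.0.0/0 -> H3 at depth 0
  add 77.105.229.190/32 -> H4 at depth 32
  add 77.105.229.188/30 -> H0 at depth 30
  Q 113.36.152.161: descend 0111000100100100100110001010 ; hops seen [H3,H3] ; pick H3
  add 113.32.0.0/13 -> H4 at depth 13
  del 77.105.229.188/30 (clear depth 30)
  add 113.36.0.0/16 -> H2 at depth 16
  del 0.0.0.0/0 (clear depth 0)
  Q 113.36.152.160: descend 0111000100100100100110001010 ; hops seen [H4,H2,H3] ; pick H3
  del 113.36.0.0/16 (clear depth 16)
  Q 113.32.0.202: descend 0111000100100 ; hops seen [H4] ; pick H4

== LOOKUPS ==
["H3","H3","H3","H4"]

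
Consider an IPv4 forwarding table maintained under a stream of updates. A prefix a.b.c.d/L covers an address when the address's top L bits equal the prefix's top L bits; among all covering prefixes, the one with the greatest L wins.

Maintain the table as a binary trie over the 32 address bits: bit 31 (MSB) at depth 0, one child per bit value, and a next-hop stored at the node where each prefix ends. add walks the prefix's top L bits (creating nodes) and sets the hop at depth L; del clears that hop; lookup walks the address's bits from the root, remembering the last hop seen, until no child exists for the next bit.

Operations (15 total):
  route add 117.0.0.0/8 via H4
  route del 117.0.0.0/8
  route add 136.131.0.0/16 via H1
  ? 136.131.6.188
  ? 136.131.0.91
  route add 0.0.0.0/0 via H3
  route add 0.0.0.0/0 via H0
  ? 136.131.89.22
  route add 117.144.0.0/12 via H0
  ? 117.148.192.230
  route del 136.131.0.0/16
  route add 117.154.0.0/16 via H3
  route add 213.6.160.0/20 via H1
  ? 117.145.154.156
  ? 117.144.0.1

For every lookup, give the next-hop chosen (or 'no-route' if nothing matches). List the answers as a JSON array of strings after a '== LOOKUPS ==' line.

Trace:
  + 117.0.0.0/8 (H4) depth=8
  del 117.0.0.0/8 (clear depth 8)
  + 136.131.0.0/16 (H1) depth=16
  lookup 136.131.6.188: bits 1000100010000011 walk d0:-→d1:-→d2:-→d3:-→d4:-→d5:-→d6:-→d7:-→d8:-→d9:-→d10:-→d11:-→d12:-→d13:-→d14:-→d15:-→d16:H1 -> H1
  lookup 136.131.0.91: bits 1000100010000011 walk d0:-→d1:-→d2:-→d3:-→d4:-→d5:-→d6:-→d7:-→d8:-→d9:-→d10:-→d11:-→d12:-→d13:-→d14:-→d15:-→d16:H1 -> H1
  + 0.0.0.0/0 (H3) depth=0
  + 0.0.0.0/0 (H0) depth=0
  lookup 136.131.89.22: bits 1000100010000011 walk d0:H0→d1:-→d2:-→d3:-→d4:-→d5:-→d6:-→d7:-→d8:-→d9:-→d10:-→d11:-→d12:-→d13:-→d14:-→d15:-→d16:H1 -> H1
  + 117.144.0.0/12 (H0) depth=12
  lookup 117.148.192.230: bits 011101011001 walk d0:H0→d1:-→d2:-→d3:-→d4:-→d5:-→d6:-→d7:-→d8:-→d9:-→d10:-→d11:-→d12:H0 -> H0
  del 136.131.0.0/16 (clear depth 16)
  + 117.154.0.0/16 (H3) depth=16
  + 213.6.160.0/20 (H1) depth=20
  lookup 117.145.154.156: bits 011101011001 walk d0:H0→d1:-→d2:-→d3:-→d4:-→d5:-→d6:-→d7:-→d8:-→d9:-→d10:-→d11:-→d12:H0 -> H0
  lookup 117.144.0.1: bits 011101011001 walk d0:H0→d1:-→d2:-→d3:-→d4:-→d5:-→d6:-→d7:-→d8:-→d9:-→d10:-→d11:-→d12:H0 -> H0

== LOOKUPS ==
["H1","H1","H1","H0","H0","H0"]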